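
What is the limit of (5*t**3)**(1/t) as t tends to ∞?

Base → ∞ and exponent → 0: an ∞^0 form.
Take logs: (1/t)·ln(5·t^3) = (ln 5 + 3·ln t)/t → 0.
So the limit is e^0 = 1.

1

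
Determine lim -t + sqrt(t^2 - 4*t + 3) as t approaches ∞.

-2

An ∞ − ∞ form. Rationalising with the conjugate, the difference becomes (-4t + 3) / (√(t^2 - 4*t + 3) + t).
For large t the denominator behaves like 2·t, so the quotient tends to -4/2 = -2.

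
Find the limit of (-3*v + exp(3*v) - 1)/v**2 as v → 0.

Direct substitution gives 0/0.
Apply L'Hôpital: lim (3*e^(3*v) - 3)/(2*v), still 0/0.
After 2 applications of L'Hôpital's rule the quotient is (9*e^(3*v))/(2); substituting v = 0 gives 9/2.

9/2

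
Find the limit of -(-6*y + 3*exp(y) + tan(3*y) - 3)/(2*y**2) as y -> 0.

Substitution gives 0/0 (the numerator vanishes to order 2).
Expand each term to order y^2: the coefficient of y^2 in tan(3y) is 0 and in 3·e^(y) is 3/2.
Lower-order terms cancel with the polynomial part, so the numerator is (3/2)·y^2 + o(y^2), and the limit is (3/2)/(-2) = -3/4.

-3/4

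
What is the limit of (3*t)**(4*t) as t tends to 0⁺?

1

Base → 0⁺ and exponent → 0⁺: a 0^0 form.
Take logs: 4t·ln(3t). This is 0·(−∞); rewriting as ln(3t)/(1/(4t)) and applying L'Hôpital gives 0.
Hence the limit is e^0 = 1.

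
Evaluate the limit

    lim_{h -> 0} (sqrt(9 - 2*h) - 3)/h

-1/3

A 0/0 form; rationalise with √(9 - 2h) + √9. This collapses the numerator to -2h, leaving -2/(√(9 - 2h) + √9) → -2/(2√9) = -1/3.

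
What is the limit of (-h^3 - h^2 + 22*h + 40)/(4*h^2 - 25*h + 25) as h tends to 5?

Since h = 5 makes numerator and denominator zero, (h - 5) divides both.
Cancelling it gives (-h^2 - 6*h - 8)/(4*h - 5); now plug in h = 5 to get -21/5.

-21/5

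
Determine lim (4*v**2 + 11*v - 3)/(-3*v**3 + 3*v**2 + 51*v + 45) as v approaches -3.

13/48

Direct substitution gives 0/0, so factor. Both numerator and denominator have (v + 3) as a factor.
After cancelling, the expression reduces to (4*v - 1)/(-3*v^2 + 12*v + 15).
Substituting v = -3 gives 13/48.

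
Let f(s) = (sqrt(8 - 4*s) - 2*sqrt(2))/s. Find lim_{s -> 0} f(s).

A 0/0 form; rationalise with √(8 - 4s) + √8. This collapses the numerator to -4s, leaving -4/(√(8 - 4s) + √8) → -4/(2√8) = -√(2)/2.

-√(2)/2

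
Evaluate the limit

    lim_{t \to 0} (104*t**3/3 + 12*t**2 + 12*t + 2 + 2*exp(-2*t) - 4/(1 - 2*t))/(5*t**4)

Substitution gives 0/0 (the numerator vanishes to order 4).
Expand each term to order t^4: the coefficient of t^4 in 2·e^(-2t) is 4/3 and in -4·1/(1 - 2t) is -64.
Lower-order terms cancel with the polynomial part, so the numerator is (-188/3)·t^4 + o(t^4), and the limit is (-188/3)/(5) = -188/15.

-188/15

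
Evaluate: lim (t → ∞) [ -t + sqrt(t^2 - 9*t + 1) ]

-9/2

This has the form ∞ − ∞. Multiply and divide by the conjugate √(t^2 - 9*t + 1) + t.
That gives (-9t + 1) / (√(t^2 - 9*t + 1) + t).
Divide numerator and denominator by t: the limit is -9/(2·1) = -9/2.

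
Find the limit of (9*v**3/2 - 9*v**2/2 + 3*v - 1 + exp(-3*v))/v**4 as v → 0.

27/8

Direct substitution gives 0/0.
Apply L'Hôpital: lim (27*v^2/2 - 9*v + 3 - 3*e^(-3*v))/(4*v^3), still 0/0.
Apply L'Hôpital: lim (27*v - 9 + 9*e^(-3*v))/(12*v^2), still 0/0.
Apply L'Hôpital: lim (27 - 27*e^(-3*v))/(24*v), still 0/0.
After 4 applications of L'Hôpital's rule the quotient is (81*e^(-3*v))/(24); substituting v = 0 gives 27/8.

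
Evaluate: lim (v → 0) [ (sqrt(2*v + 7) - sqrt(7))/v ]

A 0/0 form; rationalise with √(7 + 2v) + √7. This collapses the numerator to 2v, leaving 2/(√(7 + 2v) + √7) → 2/(2√7) = √(7)/7.

√(7)/7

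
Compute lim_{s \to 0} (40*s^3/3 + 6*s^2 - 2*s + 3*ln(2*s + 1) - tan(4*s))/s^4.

Substitution gives 0/0 (the numerator vanishes to order 4).
Expand each term to order s^4: the coefficient of s^4 in −tan(4s) is 0 and in 3·ln(1 + 2s) is -12.
Lower-order terms cancel with the polynomial part, so the numerator is (-12)·s^4 + o(s^4), and the limit is (-12)/(1) = -12.

-12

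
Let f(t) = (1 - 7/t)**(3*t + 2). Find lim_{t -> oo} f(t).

e^(-21)

Let L be the limit and take ln: ln L = lim (3t + 2)·ln(1 - 7/t) = lim (3t + 2)·(-7/t + O(1/t²)) = -21.
Hence L = e^(-21).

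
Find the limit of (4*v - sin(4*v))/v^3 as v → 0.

Direct substitution gives 0/0.
Apply L'Hôpital: lim (4 - 4*cos(4*v))/(3*v^2), still 0/0.
Apply L'Hôpital: lim (16*sin(4*v))/(6*v), still 0/0.
After 3 applications of L'Hôpital's rule the quotient is (64*cos(4*v))/(6); substituting v = 0 gives 32/3.

32/3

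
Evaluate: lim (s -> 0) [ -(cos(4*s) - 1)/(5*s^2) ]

8/5

Direct substitution gives 0/0.
Apply L'Hôpital: lim (-4*sin(4*s))/(-10*s), still 0/0.
After 2 applications of L'Hôpital's rule the quotient is (-16*cos(4*s))/(-10); substituting s = 0 gives 8/5.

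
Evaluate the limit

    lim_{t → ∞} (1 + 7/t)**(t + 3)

e^(7)

Let L be the limit and take ln: ln L = lim (t + 3)·ln(1 + 7/t) = lim (t + 3)·(7/t + O(1/t²)) = 7.
Hence L = e^(7).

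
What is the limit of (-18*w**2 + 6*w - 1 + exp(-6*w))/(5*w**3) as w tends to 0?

-36/5

Direct substitution gives 0/0.
Apply L'Hôpital: lim (-36*w + 6 - 6*e^(-6*w))/(15*w^2), still 0/0.
Apply L'Hôpital: lim (-36 + 36*e^(-6*w))/(30*w), still 0/0.
After 3 applications of L'Hôpital's rule the quotient is (-216*e^(-6*w))/(30); substituting w = 0 gives -36/5.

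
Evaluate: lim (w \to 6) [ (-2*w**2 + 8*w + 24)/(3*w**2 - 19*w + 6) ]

Direct substitution gives 0/0, so factor. Both numerator and denominator have (w - 6) as a factor.
After cancelling, the expression reduces to (-2*w - 4)/(3*w - 1).
Substituting w = 6 gives -16/17.

-16/17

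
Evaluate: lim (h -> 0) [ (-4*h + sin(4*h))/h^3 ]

-32/3

Direct substitution gives 0/0.
Apply L'Hôpital: lim (4*cos(4*h) - 4)/(3*h^2), still 0/0.
Apply L'Hôpital: lim (-16*sin(4*h))/(6*h), still 0/0.
After 3 applications of L'Hôpital's rule the quotient is (-64*cos(4*h))/(6); substituting h = 0 gives -32/3.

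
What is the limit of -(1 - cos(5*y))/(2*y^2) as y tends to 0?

Substitution gives 0/0.
Use (1 − cos u)/u² → 1/2 with u = 5y: the limit is 5²/(2·(-2)) = -25/4.

-25/4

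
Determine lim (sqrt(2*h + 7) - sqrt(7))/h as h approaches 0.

Substitution gives 0/0. Multiply numerator and denominator by the conjugate √(7 + 2h) + √7.
The numerator becomes (7 + 2h) − 7 = 2h, so the expression simplifies to 2/(√(7 + 2h) + √7).
Letting h → 0 gives 2/(2√7) = √(7)/7.

√(7)/7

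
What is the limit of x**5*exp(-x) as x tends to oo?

Write as x^5/e^{1x}, an ∞/∞ form.
Exponential growth dominates any polynomial, so repeated L'Hôpital (or the standard result) gives 0.

0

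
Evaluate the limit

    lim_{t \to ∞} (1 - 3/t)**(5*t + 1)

The base → 1 and the exponent → ∞: a 1^∞ form.
Take logarithms: (5t + 1)·ln(1 - 3/t). Since ln(1+u) ~ u for small u, this behaves like (5t)·(-3/t) → -15.
So the limit is e^(-15).

e^(-15)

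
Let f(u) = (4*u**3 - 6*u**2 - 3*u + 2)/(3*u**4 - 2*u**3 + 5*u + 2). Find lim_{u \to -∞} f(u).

The denominator has degree 4 and the numerator degree 3. Dividing numerator and denominator by u^4 sends every term to 0 except the leading denominator term, so the limit is 0.

0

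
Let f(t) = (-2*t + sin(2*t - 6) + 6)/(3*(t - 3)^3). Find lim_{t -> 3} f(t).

-4/9

Direct substitution gives 0/0.
Apply L'Hôpital: lim (2*cos(2*t - 6) - 2)/(9*(t - 3)^2), still 0/0.
Apply L'Hôpital: lim (-4*sin(2*t - 6))/(18*t - 54), still 0/0.
After 3 applications of L'Hôpital's rule the quotient is (-8*cos(2*t - 6))/(18); substituting t = 3 gives -4/9.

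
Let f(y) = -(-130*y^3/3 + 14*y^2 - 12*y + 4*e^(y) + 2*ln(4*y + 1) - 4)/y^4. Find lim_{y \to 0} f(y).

Substitution gives 0/0 (the numerator vanishes to order 4).
Expand each term to order y^4: the coefficient of y^4 in 4·e^(y) is 1/6 and in 2·ln(1 + 4y) is -128.
Lower-order terms cancel with the polynomial part, so the numerator is (-767/6)·y^4 + o(y^4), and the limit is (-767/6)/(-1) = 767/6.

767/6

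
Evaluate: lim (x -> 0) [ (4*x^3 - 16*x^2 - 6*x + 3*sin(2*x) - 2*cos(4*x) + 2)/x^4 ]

Substitution gives 0/0; apply L'Hôpital's rule 4 times.
After differentiating numerator and denominator 4 times the quotient is (48*sin(2*x) - 512*cos(4*x))/(24); at x = 0 this is -64/3.

-64/3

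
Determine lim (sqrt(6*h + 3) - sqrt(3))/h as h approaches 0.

Substitution gives 0/0. Multiply numerator and denominator by the conjugate √(3 + 6h) + √3.
The numerator becomes (3 + 6h) − 3 = 6h, so the expression simplifies to 6/(√(3 + 6h) + √3).
Letting h → 0 gives 6/(2√3) = √(3).

√(3)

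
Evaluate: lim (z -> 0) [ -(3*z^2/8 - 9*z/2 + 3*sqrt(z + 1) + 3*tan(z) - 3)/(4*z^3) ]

-19/64

Substitution gives 0/0 (the numerator vanishes to order 3).
Expand each term to order z^3: the coefficient of z^3 in 3·tan(z) is 1 and in 3·√(1 + z) is 3/16.
Lower-order terms cancel with the polynomial part, so the numerator is (19/16)·z^3 + o(z^3), and the limit is (19/16)/(-4) = -19/64.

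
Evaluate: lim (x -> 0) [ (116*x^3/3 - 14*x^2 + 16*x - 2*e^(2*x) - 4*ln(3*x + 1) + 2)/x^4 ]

Substitution gives 0/0; apply L'Hôpital's rule 4 times.
After differentiating numerator and denominator 4 times the quotient is (-32*e^(2*x) + 1944/(3*x + 1)^4)/(24); at x = 0 this is 239/3.

239/3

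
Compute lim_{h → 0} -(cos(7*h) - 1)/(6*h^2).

Direct substitution gives 0/0.
Apply L'Hôpital: lim (-7*sin(7*h))/(-12*h), still 0/0.
After 2 applications of L'Hôpital's rule the quotient is (-49*cos(7*h))/(-12); substituting h = 0 gives 49/12.

49/12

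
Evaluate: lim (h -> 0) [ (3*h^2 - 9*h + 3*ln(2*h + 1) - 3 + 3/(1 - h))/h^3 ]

11

Substitution gives 0/0 (the numerator vanishes to order 3).
Expand each term to order h^3: the coefficient of h^3 in 3·ln(1 + 2h) is 8 and in 3·1/(1 - h) is 3.
Lower-order terms cancel with the polynomial part, so the numerator is (11)·h^3 + o(h^3), and the limit is (11)/(1) = 11.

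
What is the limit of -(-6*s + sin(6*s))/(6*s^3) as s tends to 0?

6

Direct substitution gives 0/0.
Apply L'Hôpital: lim (6*cos(6*s) - 6)/(-18*s^2), still 0/0.
Apply L'Hôpital: lim (-36*sin(6*s))/(-36*s), still 0/0.
After 3 applications of L'Hôpital's rule the quotient is (-216*cos(6*s))/(-36); substituting s = 0 gives 6.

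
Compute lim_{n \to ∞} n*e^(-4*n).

0

Write as n^1/e^{4n}, an ∞/∞ form.
Exponential growth dominates any polynomial, so repeated L'Hôpital (or the standard result) gives 0.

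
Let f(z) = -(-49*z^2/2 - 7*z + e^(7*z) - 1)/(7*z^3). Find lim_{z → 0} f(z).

Direct substitution gives 0/0.
Apply L'Hôpital: lim (-49*z + 7*e^(7*z) - 7)/(-21*z^2), still 0/0.
Apply L'Hôpital: lim (49*e^(7*z) - 49)/(-42*z), still 0/0.
After 3 applications of L'Hôpital's rule the quotient is (343*e^(7*z))/(-42); substituting z = 0 gives -49/6.

-49/6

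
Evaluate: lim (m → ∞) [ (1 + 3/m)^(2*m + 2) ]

e^(6)

Write it as [(1 + 3/m)^m]^(2) · (1 + 3/m)^(2). The bracketed term tends to e^(3) and the second factor to 1, so the limit is e^(6).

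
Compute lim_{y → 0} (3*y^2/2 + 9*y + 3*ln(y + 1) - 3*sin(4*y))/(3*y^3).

11

Substitution gives 0/0 (the numerator vanishes to order 3).
Expand each term to order y^3: the coefficient of y^3 in -3·sin(4y) is 32 and in 3·ln(1 + y) is 1.
Lower-order terms cancel with the polynomial part, so the numerator is (33)·y^3 + o(y^3), and the limit is (33)/(3) = 11.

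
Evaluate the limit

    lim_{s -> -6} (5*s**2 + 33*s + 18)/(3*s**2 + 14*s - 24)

27/22

Since s = -6 makes numerator and denominator zero, (s + 6) divides both.
Cancelling it gives (5*s + 3)/(3*s - 4); now plug in s = -6 to get 27/22.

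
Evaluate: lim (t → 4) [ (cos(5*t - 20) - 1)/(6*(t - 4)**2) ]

Direct substitution gives 0/0.
Apply L'Hôpital: lim (-5*sin(5*t - 20))/(12*t - 48), still 0/0.
After 2 applications of L'Hôpital's rule the quotient is (-25*cos(5*t - 20))/(12); substituting t = 4 gives -25/12.

-25/12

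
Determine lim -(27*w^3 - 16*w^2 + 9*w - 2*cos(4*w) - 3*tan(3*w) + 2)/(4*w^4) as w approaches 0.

16/3

Substitution gives 0/0; apply L'Hôpital's rule 4 times.
After differentiating numerator and denominator 4 times the quotient is (-512*cos(4*w) - 5832*tan(3*w)^5 - 9720*tan(3*w)^3 - 3888*tan(3*w))/(-96); at w = 0 this is 16/3.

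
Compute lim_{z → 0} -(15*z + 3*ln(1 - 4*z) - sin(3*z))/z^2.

24

Substitution gives 0/0 (the numerator vanishes to order 2).
Expand each term to order z^2: the coefficient of z^2 in 3·ln(1 - 4z) is -24 and in −sin(3z) is 0.
Lower-order terms cancel with the polynomial part, so the numerator is (-24)·z^2 + o(z^2), and the limit is (-24)/(-1) = 24.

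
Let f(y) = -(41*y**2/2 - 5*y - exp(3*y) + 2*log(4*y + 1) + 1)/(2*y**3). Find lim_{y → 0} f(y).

Substitution gives 0/0 (the numerator vanishes to order 3).
Expand each term to order y^3: the coefficient of y^3 in −e^(3y) is -9/2 and in 2·ln(1 + 4y) is 128/3.
Lower-order terms cancel with the polynomial part, so the numerator is (229/6)·y^3 + o(y^3), and the limit is (229/6)/(-2) = -229/12.

-229/12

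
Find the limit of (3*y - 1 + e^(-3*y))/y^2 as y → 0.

Direct substitution gives 0/0.
Apply L'Hôpital: lim (3 - 3*e^(-3*y))/(2*y), still 0/0.
After 2 applications of L'Hôpital's rule the quotient is (9*e^(-3*y))/(2); substituting y = 0 gives 9/2.

9/2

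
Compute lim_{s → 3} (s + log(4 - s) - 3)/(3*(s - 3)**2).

Direct substitution gives 0/0.
Apply L'Hôpital: lim (1 - 1/(4 - s))/(6*s - 18), still 0/0.
After 2 applications of L'Hôpital's rule the quotient is (-1/(4 - s)^2)/(6); substituting s = 3 gives -1/6.

-1/6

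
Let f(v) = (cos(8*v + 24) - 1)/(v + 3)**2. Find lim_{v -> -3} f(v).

-32

Direct substitution gives 0/0.
Apply L'Hôpital: lim (-8*sin(8*v + 24))/(2*v + 6), still 0/0.
After 2 applications of L'Hôpital's rule the quotient is (-64*cos(8*v + 24))/(2); substituting v = -3 gives -32.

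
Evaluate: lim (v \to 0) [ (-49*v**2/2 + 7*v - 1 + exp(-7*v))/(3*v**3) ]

Direct substitution gives 0/0.
Apply L'Hôpital: lim (-49*v + 7 - 7*e^(-7*v))/(9*v^2), still 0/0.
Apply L'Hôpital: lim (-49 + 49*e^(-7*v))/(18*v), still 0/0.
After 3 applications of L'Hôpital's rule the quotient is (-343*e^(-7*v))/(18); substituting v = 0 gives -343/18.

-343/18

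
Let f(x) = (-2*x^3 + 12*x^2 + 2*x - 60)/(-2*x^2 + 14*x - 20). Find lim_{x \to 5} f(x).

14/3

At x = 5 both the top and bottom vanish — a removable singularity. Factoring out (x - 5) from each leaves (-2*x^2 + 2*x + 12)/(4 - 2*x), which at x = 5 equals 14/3.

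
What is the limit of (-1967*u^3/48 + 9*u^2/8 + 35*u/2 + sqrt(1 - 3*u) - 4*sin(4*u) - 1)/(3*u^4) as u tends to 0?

Substitution gives 0/0 (the numerator vanishes to order 4).
Expand each term to order u^4: the coefficient of u^4 in √(1 - 3u) is -405/128 and in -4·sin(4u) is 0.
Lower-order terms cancel with the polynomial part, so the numerator is (-405/128)·u^4 + o(u^4), and the limit is (-405/128)/(3) = -135/128.

-135/128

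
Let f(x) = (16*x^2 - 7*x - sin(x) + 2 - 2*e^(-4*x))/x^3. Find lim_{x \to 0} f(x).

43/2

Substitution gives 0/0 (the numerator vanishes to order 3).
Expand each term to order x^3: the coefficient of x^3 in -2·e^(-4x) is 64/3 and in −sin(x) is 1/6.
Lower-order terms cancel with the polynomial part, so the numerator is (43/2)·x^3 + o(x^3), and the limit is (43/2)/(1) = 43/2.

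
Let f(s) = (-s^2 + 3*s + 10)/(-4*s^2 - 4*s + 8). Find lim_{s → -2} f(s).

7/12

At s = -2 both the top and bottom vanish — a removable singularity. Factoring out (s + 2) from each leaves (5 - s)/(4 - 4*s), which at s = -2 equals 7/12.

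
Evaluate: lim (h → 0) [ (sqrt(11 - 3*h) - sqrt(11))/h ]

-3*√(11)/22

Substitution gives 0/0. Multiply numerator and denominator by the conjugate √(11 - 3h) + √11.
The numerator becomes (11 - 3h) − 11 = -3h, so the expression simplifies to -3/(√(11 - 3h) + √11).
Letting h → 0 gives -3/(2√11) = -3*√(11)/22.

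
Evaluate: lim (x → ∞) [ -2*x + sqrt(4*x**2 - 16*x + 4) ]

This has the form ∞ − ∞. Multiply and divide by the conjugate √(4*x^2 - 16*x + 4) + 2x.
That gives (-16x + 4) / (√(4*x^2 - 16*x + 4) + 2x).
Divide numerator and denominator by x: the limit is -16/(2·2) = -4.

-4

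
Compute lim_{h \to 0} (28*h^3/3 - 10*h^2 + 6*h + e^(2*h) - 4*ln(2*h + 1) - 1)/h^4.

Substitution gives 0/0 (the numerator vanishes to order 4).
Expand each term to order h^4: the coefficient of h^4 in -4·ln(1 + 2h) is 16 and in e^(2h) is 2/3.
Lower-order terms cancel with the polynomial part, so the numerator is (50/3)·h^4 + o(h^4), and the limit is (50/3)/(1) = 50/3.

50/3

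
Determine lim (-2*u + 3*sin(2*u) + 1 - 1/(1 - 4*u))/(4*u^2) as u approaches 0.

Substitution gives 0/0; apply L'Hôpital's rule 2 times.
After differentiating numerator and denominator 2 times the quotient is (-12*sin(2*u) + 32/(4*u - 1)^3)/(8); at u = 0 this is -4.

-4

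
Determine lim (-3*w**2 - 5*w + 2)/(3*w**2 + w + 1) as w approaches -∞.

Numerator and denominator both have degree 2.
Dividing every term by w^2, all lower-order terms vanish and the limit is the ratio of leading coefficients, -3/(3) = -1.

-1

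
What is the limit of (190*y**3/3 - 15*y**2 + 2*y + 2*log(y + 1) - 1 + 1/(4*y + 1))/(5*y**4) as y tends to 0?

Substitution gives 0/0; apply L'Hôpital's rule 4 times.
After differentiating numerator and denominator 4 times the quotient is (6144/(4*y + 1)^5 - 12/(y + 1)^4)/(120); at y = 0 this is 511/10.

511/10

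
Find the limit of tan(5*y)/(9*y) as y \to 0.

Substitution gives 0/0.
Since tan(u)/u → 1 as u → 0, tan(5y)/(5y) → 1 and the limit is 5/9.

5/9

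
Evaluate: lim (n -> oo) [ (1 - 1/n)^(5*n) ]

e^(-5)

The base → 1 and the exponent → ∞: a 1^∞ form.
Take logarithms: (5n)·ln(1 - 1/n). Since ln(1+u) ~ u for small u, this behaves like (5n)·(-1/n) → -5.
So the limit is e^(-5).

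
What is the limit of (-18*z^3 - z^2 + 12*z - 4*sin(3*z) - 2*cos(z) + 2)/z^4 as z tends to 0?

-1/12

Substitution gives 0/0 (the numerator vanishes to order 4).
Expand each term to order z^4: the coefficient of z^4 in -2·cos(z) is -1/12 and in -4·sin(3z) is 0.
Lower-order terms cancel with the polynomial part, so the numerator is (-1/12)·z^4 + o(z^4), and the limit is (-1/12)/(1) = -1/12.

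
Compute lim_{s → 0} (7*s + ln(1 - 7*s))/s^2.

Direct substitution gives 0/0.
Apply L'Hôpital: lim (7 - 7/(1 - 7*s))/(2*s), still 0/0.
After 2 applications of L'Hôpital's rule the quotient is (-49/(1 - 7*s)^2)/(2); substituting s = 0 gives -49/2.

-49/2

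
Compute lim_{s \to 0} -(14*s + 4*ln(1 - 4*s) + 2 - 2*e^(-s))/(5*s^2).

33/5

Substitution gives 0/0 (the numerator vanishes to order 2).
Expand each term to order s^2: the coefficient of s^2 in -2·e^(-s) is -1 and in 4·ln(1 - 4s) is -32.
Lower-order terms cancel with the polynomial part, so the numerator is (-33)·s^2 + o(s^2), and the limit is (-33)/(-5) = 33/5.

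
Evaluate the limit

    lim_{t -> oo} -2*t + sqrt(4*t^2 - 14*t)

-7/2

This has the form ∞ − ∞. Multiply and divide by the conjugate √(4*t^2 - 14*t) + 2t.
That gives (-14t) / (√(4*t^2 - 14*t) + 2t).
Divide numerator and denominator by t: the limit is -14/(2·2) = -7/2.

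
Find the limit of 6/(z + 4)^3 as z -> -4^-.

As z → -4⁻, (z + 4) → 0⁻, so (z + 4)^3 → 0⁻ and 6/(z + 4)^3 → -∞.

-∞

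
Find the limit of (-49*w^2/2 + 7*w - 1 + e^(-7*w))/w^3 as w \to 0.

-343/6

Direct substitution gives 0/0.
Apply L'Hôpital: lim (-49*w + 7 - 7*e^(-7*w))/(3*w^2), still 0/0.
Apply L'Hôpital: lim (-49 + 49*e^(-7*w))/(6*w), still 0/0.
After 3 applications of L'Hôpital's rule the quotient is (-343*e^(-7*w))/(6); substituting w = 0 gives -343/6.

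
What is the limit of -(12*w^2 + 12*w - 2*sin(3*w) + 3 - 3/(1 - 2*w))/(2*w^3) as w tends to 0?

15/2

Substitution gives 0/0 (the numerator vanishes to order 3).
Expand each term to order w^3: the coefficient of w^3 in -3·1/(1 - 2w) is -24 and in -2·sin(3w) is 9.
Lower-order terms cancel with the polynomial part, so the numerator is (-15)·w^3 + o(w^3), and the limit is (-15)/(-2) = 15/2.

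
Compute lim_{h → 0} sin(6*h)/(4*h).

3/2

Substitution gives 0/0.
Write it as (6/4)·sin(6h)/(6h); since sin(u)/u → 1, the limit is 3/2.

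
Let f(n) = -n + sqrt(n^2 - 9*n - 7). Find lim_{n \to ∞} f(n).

An ∞ − ∞ form. Rationalising with the conjugate, the difference becomes (-9n - 7) / (√(n^2 - 9*n - 7) + n).
For large n the denominator behaves like 2·n, so the quotient tends to -9/2 = -9/2.

-9/2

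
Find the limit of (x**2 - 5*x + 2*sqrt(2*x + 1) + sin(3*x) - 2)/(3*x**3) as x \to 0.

Substitution gives 0/0 (the numerator vanishes to order 3).
Expand each term to order x^3: the coefficient of x^3 in sin(3x) is -9/2 and in 2·√(1 + 2x) is 1.
Lower-order terms cancel with the polynomial part, so the numerator is (-7/2)·x^3 + o(x^3), and the limit is (-7/2)/(3) = -7/6.

-7/6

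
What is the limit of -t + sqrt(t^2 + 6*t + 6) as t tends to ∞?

This has the form ∞ − ∞. Multiply and divide by the conjugate √(t^2 + 6*t + 6) + t.
That gives (6t + 6) / (√(t^2 + 6*t + 6) + t).
Divide numerator and denominator by t: the limit is 6/(2·1) = 3.

3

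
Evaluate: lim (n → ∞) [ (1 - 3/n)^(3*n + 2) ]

Write it as [(1 - 3/n)^n]^(3) · (1 - 3/n)^(2). The bracketed term tends to e^(-3) and the second factor to 1, so the limit is e^(-9).

e^(-9)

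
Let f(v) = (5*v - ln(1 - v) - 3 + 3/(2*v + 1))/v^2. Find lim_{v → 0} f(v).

Substitution gives 0/0 (the numerator vanishes to order 2).
Expand each term to order v^2: the coefficient of v^2 in −ln(1 - v) is 1/2 and in 3·1/(1 + 2v) is 12.
Lower-order terms cancel with the polynomial part, so the numerator is (25/2)·v^2 + o(v^2), and the limit is (25/2)/(1) = 25/2.

25/2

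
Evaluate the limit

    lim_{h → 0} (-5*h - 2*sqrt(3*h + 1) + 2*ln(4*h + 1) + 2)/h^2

-55/4

Substitution gives 0/0; apply L'Hôpital's rule 2 times.
After differentiating numerator and denominator 2 times the quotient is (-32/(4*h + 1)^2 + 9/(2*(3*h + 1)^(3/2)))/(2); at h = 0 this is -55/4.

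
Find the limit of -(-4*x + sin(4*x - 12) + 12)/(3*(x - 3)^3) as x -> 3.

Direct substitution gives 0/0.
Apply L'Hôpital: lim (4*cos(4*x - 12) - 4)/(-9*(x - 3)^2), still 0/0.
Apply L'Hôpital: lim (-16*sin(4*x - 12))/(54 - 18*x), still 0/0.
After 3 applications of L'Hôpital's rule the quotient is (-64*cos(4*x - 12))/(-18); substituting x = 3 gives 32/9.

32/9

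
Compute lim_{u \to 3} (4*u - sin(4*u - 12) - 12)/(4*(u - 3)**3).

8/3

Direct substitution gives 0/0.
Apply L'Hôpital: lim (4 - 4*cos(4*u - 12))/(12*(u - 3)^2), still 0/0.
Apply L'Hôpital: lim (16*sin(4*u - 12))/(24*u - 72), still 0/0.
After 3 applications of L'Hôpital's rule the quotient is (64*cos(4*u - 12))/(24); substituting u = 3 gives 8/3.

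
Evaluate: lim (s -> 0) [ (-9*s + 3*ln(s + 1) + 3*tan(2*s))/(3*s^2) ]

-1/2

Substitution gives 0/0 (the numerator vanishes to order 2).
Expand each term to order s^2: the coefficient of s^2 in 3·tan(2s) is 0 and in 3·ln(1 + s) is -3/2.
Lower-order terms cancel with the polynomial part, so the numerator is (-3/2)·s^2 + o(s^2), and the limit is (-3/2)/(3) = -1/2.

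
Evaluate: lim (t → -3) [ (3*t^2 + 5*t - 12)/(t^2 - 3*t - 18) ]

Since t = -3 makes numerator and denominator zero, (t + 3) divides both.
Cancelling it gives (3*t - 4)/(t - 6); now plug in t = -3 to get 13/9.

13/9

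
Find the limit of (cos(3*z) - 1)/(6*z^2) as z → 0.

-3/4

Direct substitution gives 0/0.
Apply L'Hôpital: lim (-3*sin(3*z))/(12*z), still 0/0.
After 2 applications of L'Hôpital's rule the quotient is (-9*cos(3*z))/(12); substituting z = 0 gives -3/4.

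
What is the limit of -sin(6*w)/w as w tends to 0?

Substitution gives 0/0.
Write it as (6/(-1))·sin(6w)/(6w); since sin(u)/u → 1, the limit is -6.

-6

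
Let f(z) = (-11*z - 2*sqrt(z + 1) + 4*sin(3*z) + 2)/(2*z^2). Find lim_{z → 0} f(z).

1/8

Substitution gives 0/0 (the numerator vanishes to order 2).
Expand each term to order z^2: the coefficient of z^2 in -2·√(1 + z) is 1/4 and in 4·sin(3z) is 0.
Lower-order terms cancel with the polynomial part, so the numerator is (1/4)·z^2 + o(z^2), and the limit is (1/4)/(2) = 1/8.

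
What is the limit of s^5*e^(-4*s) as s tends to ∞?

Write as s^5/e^{4s}, an ∞/∞ form.
Exponential growth dominates any polynomial, so repeated L'Hôpital (or the standard result) gives 0.

0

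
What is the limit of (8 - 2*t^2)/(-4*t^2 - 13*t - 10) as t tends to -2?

8/3

At t = -2 both the top and bottom vanish — a removable singularity. Factoring out (t + 2) from each leaves (4 - 2*t)/(-4*t - 5), which at t = -2 equals 8/3.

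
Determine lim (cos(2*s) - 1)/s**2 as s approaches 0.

-2

Direct substitution gives 0/0.
Apply L'Hôpital: lim (-2*sin(2*s))/(2*s), still 0/0.
After 2 applications of L'Hôpital's rule the quotient is (-4*cos(2*s))/(2); substituting s = 0 gives -2.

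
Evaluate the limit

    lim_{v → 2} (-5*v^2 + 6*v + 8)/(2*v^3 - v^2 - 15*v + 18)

-14/5

Since v = 2 makes numerator and denominator zero, (v - 2) divides both.
Cancelling it gives (-5*v - 4)/(2*v^2 + 3*v - 9); now plug in v = 2 to get -14/5.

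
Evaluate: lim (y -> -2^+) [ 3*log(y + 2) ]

-∞

As y → -2⁺, y + 2 → 0⁺ and ln(y + 2) → −∞.
Multiplying by 3 gives -∞.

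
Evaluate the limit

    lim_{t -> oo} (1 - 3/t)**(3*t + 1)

Write it as [(1 - 3/t)^t]^(3) · (1 - 3/t)^(1). The bracketed term tends to e^(-3) and the second factor to 1, so the limit is e^(-9).

e^(-9)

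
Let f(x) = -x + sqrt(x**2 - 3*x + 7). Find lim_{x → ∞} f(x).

This has the form ∞ − ∞. Multiply and divide by the conjugate √(x^2 - 3*x + 7) + x.
That gives (-3x + 7) / (√(x^2 - 3*x + 7) + x).
Divide numerator and denominator by x: the limit is -3/(2·1) = -3/2.

-3/2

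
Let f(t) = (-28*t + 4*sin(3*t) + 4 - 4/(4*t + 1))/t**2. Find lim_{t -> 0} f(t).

Substitution gives 0/0; apply L'Hôpital's rule 2 times.
After differentiating numerator and denominator 2 times the quotient is (-36*sin(3*t) - 128/(4*t + 1)^3)/(2); at t = 0 this is -64.

-64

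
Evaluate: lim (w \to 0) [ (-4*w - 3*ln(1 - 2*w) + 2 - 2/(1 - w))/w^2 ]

Substitution gives 0/0; apply L'Hôpital's rule 2 times.
After differentiating numerator and denominator 2 times the quotient is (12/(2*w - 1)^2 + 4/(w - 1)^3)/(2); at w = 0 this is 4.

4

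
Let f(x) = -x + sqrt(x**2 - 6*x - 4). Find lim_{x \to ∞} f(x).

An ∞ − ∞ form. Rationalising with the conjugate, the difference becomes (-6x - 4) / (√(x^2 - 6*x - 4) + x).
For large x the denominator behaves like 2·x, so the quotient tends to -6/2 = -3.

-3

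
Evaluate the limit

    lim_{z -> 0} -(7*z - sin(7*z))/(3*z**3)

-343/18

Direct substitution gives 0/0.
Apply L'Hôpital: lim (7 - 7*cos(7*z))/(-9*z^2), still 0/0.
Apply L'Hôpital: lim (49*sin(7*z))/(-18*z), still 0/0.
After 3 applications of L'Hôpital's rule the quotient is (343*cos(7*z))/(-18); substituting z = 0 gives -343/18.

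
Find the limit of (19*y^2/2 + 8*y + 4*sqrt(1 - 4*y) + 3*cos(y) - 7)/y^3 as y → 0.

Substitution gives 0/0; apply L'Hôpital's rule 3 times.
After differentiating numerator and denominator 3 times the quotient is (3*sin(y) - 96/(1 - 4*y)^(5/2))/(6); at y = 0 this is -16.

-16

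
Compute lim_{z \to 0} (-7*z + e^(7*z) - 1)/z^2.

49/2

Direct substitution gives 0/0.
Apply L'Hôpital: lim (7*e^(7*z) - 7)/(2*z), still 0/0.
After 2 applications of L'Hôpital's rule the quotient is (49*e^(7*z))/(2); substituting z = 0 gives 49/2.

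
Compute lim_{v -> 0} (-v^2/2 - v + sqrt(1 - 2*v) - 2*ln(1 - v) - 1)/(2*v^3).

Substitution gives 0/0; apply L'Hôpital's rule 3 times.
After differentiating numerator and denominator 3 times the quotient is (-4/(v - 1)^3 - 3/(1 - 2*v)^(5/2))/(12); at v = 0 this is 1/12.

1/12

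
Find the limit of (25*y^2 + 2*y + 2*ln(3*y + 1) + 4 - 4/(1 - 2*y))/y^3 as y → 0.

-14

Substitution gives 0/0; apply L'Hôpital's rule 3 times.
After differentiating numerator and denominator 3 times the quotient is (108/(3*y + 1)^3 - 192/(2*y - 1)^4)/(6); at y = 0 this is -14.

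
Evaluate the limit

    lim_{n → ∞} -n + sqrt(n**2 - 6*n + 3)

This has the form ∞ − ∞. Multiply and divide by the conjugate √(n^2 - 6*n + 3) + n.
That gives (-6n + 3) / (√(n^2 - 6*n + 3) + n).
Divide numerator and denominator by n: the limit is -6/(2·1) = -3.

-3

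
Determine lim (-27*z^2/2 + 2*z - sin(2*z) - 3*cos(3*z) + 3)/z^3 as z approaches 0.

4/3

Substitution gives 0/0; apply L'Hôpital's rule 3 times.
After differentiating numerator and denominator 3 times the quotient is (-81*sin(3*z) + 8*cos(2*z))/(6); at z = 0 this is 4/3.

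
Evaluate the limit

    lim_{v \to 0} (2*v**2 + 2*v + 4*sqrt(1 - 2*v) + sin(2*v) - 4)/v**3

Substitution gives 0/0 (the numerator vanishes to order 3).
Expand each term to order v^3: the coefficient of v^3 in sin(2v) is -4/3 and in 4·√(1 - 2v) is -2.
Lower-order terms cancel with the polynomial part, so the numerator is (-10/3)·v^3 + o(v^3), and the limit is (-10/3)/(1) = -10/3.

-10/3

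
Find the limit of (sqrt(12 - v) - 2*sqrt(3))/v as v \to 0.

-√(3)/12

Substitution gives 0/0. Multiply numerator and denominator by the conjugate √(12 - v) + √12.
The numerator becomes (12 - v) − 12 = -v, so the expression simplifies to -1/(√(12 - v) + √12).
Letting v → 0 gives -1/(2√12) = -√(3)/12.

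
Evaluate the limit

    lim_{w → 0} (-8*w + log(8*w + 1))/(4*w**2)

Direct substitution gives 0/0.
Apply L'Hôpital: lim (-8 + 8/(8*w + 1))/(8*w), still 0/0.
After 2 applications of L'Hôpital's rule the quotient is (-64/(8*w + 1)^2)/(8); substituting w = 0 gives -8.

-8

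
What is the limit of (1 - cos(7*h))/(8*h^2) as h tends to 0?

Substitution gives 0/0.
Use (1 − cos u)/u² → 1/2 with u = 7h: the limit is 7²/(2·8) = 49/16.

49/16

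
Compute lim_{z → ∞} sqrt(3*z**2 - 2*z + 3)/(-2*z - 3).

For large |z|, √(3*z^2 - 2*z + 3) ≈ √3·|z| and the denominator ≈ -2z.
Since z → +∞, |z| = z, giving √3/(-2) = -√(3)/2.

-√(3)/2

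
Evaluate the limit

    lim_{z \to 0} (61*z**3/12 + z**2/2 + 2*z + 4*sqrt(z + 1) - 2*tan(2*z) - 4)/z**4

-5/32

Substitution gives 0/0 (the numerator vanishes to order 4).
Expand each term to order z^4: the coefficient of z^4 in -2·tan(2z) is 0 and in 4·√(1 + z) is -5/32.
Lower-order terms cancel with the polynomial part, so the numerator is (-5/32)·z^4 + o(z^4), and the limit is (-5/32)/(1) = -5/32.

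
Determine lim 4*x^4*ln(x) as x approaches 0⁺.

0

This is a 0·(−∞) form. Rewrite as 4·ln(x) / x^(−4) and apply L'Hôpital:
the derivative quotient is 4·(1/x) / (−4·x^(−5)) = (-4/4)·x^4 → 0.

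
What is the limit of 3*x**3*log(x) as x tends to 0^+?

0

This is a 0·(−∞) form. Rewrite as 3·ln(x) / x^(−3) and apply L'Hôpital:
the derivative quotient is 3·(1/x) / (−3·x^(−4)) = (-3/3)·x^3 → 0.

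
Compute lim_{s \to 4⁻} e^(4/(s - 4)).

As s → 4⁻, 4/(s - 4) → −∞, so e^(4/(s - 4)) → 0.

0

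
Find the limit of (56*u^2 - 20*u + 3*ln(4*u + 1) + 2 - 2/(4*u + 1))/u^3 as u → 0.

Substitution gives 0/0; apply L'Hôpital's rule 3 times.
After differentiating numerator and denominator 3 times the quotient is (384*(4*u + 3)/(4*u + 1)^4)/(6); at u = 0 this is 192.

192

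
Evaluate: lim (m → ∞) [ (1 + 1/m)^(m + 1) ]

e

The base → 1 and the exponent → ∞: a 1^∞ form.
Take logarithms: (m + 1)·ln(1 + 1/m). Since ln(1+u) ~ u for small u, this behaves like (m)·(1/m) → 1.
So the limit is e^(1).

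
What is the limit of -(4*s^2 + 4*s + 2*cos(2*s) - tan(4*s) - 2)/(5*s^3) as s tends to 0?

Substitution gives 0/0 (the numerator vanishes to order 3).
Expand each term to order s^3: the coefficient of s^3 in −tan(4s) is -64/3 and in 2·cos(2s) is 0.
Lower-order terms cancel with the polynomial part, so the numerator is (-64/3)·s^3 + o(s^3), and the limit is (-64/3)/(-5) = 64/15.

64/15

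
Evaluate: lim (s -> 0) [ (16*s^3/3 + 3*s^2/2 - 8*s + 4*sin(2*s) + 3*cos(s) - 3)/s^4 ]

1/8

Substitution gives 0/0 (the numerator vanishes to order 4).
Expand each term to order s^4: the coefficient of s^4 in 3·cos(s) is 1/8 and in 4·sin(2s) is 0.
Lower-order terms cancel with the polynomial part, so the numerator is (1/8)·s^4 + o(s^4), and the limit is (1/8)/(1) = 1/8.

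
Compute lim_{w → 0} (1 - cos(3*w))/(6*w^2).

Substitution gives 0/0.
Use (1 − cos u)/u² → 1/2 with u = 3w: the limit is 3²/(2·6) = 3/4.

3/4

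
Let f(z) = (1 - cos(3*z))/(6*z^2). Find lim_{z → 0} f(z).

Substitution gives 0/0.
Use (1 − cos u)/u² → 1/2 with u = 3z: the limit is 3²/(2·6) = 3/4.

3/4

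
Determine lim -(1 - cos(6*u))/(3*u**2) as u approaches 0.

-6

Substitution gives 0/0.
Use (1 − cos θ)/θ² → 1/2 with θ = 6u: the limit is 6²/(2·(-3)) = -6.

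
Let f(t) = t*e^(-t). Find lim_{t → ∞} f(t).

Write as t^1/e^{1t}, an ∞/∞ form.
Exponential growth dominates any polynomial, so repeated L'Hôpital (or the standard result) gives 0.

0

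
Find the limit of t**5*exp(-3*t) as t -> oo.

0

Write as t^5/e^{3t}, an ∞/∞ form.
Exponential growth dominates any polynomial, so repeated L'Hôpital (or the standard result) gives 0.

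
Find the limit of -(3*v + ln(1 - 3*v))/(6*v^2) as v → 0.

3/4

Direct substitution gives 0/0.
Apply L'Hôpital: lim (3 - 3/(1 - 3*v))/(-12*v), still 0/0.
After 2 applications of L'Hôpital's rule the quotient is (-9/(1 - 3*v)^2)/(-12); substituting v = 0 gives 3/4.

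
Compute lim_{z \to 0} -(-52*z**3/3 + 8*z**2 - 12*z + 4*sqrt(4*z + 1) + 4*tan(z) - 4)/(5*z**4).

8

Substitution gives 0/0; apply L'Hôpital's rule 4 times.
After differentiating numerator and denominator 4 times the quotient is (96*tan(z)^3/cos(z)^2 + 64*tan(z)/cos(z)^2 - 960/(4*z + 1)^(7/2))/(-120); at z = 0 this is 8.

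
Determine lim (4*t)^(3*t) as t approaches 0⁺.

1

Base → 0⁺ and exponent → 0⁺: a 0^0 form.
Take logs: 3t·ln(4t). This is 0·(−∞); rewriting as ln(4t)/(1/(3t)) and applying L'Hôpital gives 0.
Hence the limit is e^0 = 1.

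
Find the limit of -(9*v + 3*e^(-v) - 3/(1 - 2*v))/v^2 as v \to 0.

21/2

Substitution gives 0/0 (the numerator vanishes to order 2).
Expand each term to order v^2: the coefficient of v^2 in 3·e^(-v) is 3/2 and in -3·1/(1 - 2v) is -12.
Lower-order terms cancel with the polynomial part, so the numerator is (-21/2)·v^2 + o(v^2), and the limit is (-21/2)/(-1) = 21/2.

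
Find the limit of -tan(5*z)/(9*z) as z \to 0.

Substitution gives 0/0.
Since tan(u)/u → 1 as u → 0, tan(5z)/(5z) → 1 and the limit is 5/(-9) = -5/9.

-5/9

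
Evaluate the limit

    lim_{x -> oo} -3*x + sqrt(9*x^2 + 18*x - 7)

3

An ∞ − ∞ form. Rationalising with the conjugate, the difference becomes (18x - 7) / (√(9*x^2 + 18*x - 7) + 3x).
For large x the denominator behaves like 2·3x, so the quotient tends to 18/6 = 3.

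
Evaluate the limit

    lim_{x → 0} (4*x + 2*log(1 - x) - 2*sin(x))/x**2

Substitution gives 0/0; apply L'Hôpital's rule 2 times.
After differentiating numerator and denominator 2 times the quotient is (2*sin(x) - 2/(x - 1)^2)/(2); at x = 0 this is -1.

-1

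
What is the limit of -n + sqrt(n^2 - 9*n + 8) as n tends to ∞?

-9/2

An ∞ − ∞ form. Rationalising with the conjugate, the difference becomes (-9n + 8) / (√(n^2 - 9*n + 8) + n).
For large n the denominator behaves like 2·n, so the quotient tends to -9/2 = -9/2.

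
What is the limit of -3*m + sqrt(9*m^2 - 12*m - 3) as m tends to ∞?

An ∞ − ∞ form. Rationalising with the conjugate, the difference becomes (-12m - 3) / (√(9*m^2 - 12*m - 3) + 3m).
For large m the denominator behaves like 2·3m, so the quotient tends to -12/6 = -2.

-2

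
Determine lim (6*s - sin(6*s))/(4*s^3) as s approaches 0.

Direct substitution gives 0/0.
Apply L'Hôpital: lim (6 - 6*cos(6*s))/(12*s^2), still 0/0.
Apply L'Hôpital: lim (36*sin(6*s))/(24*s), still 0/0.
After 3 applications of L'Hôpital's rule the quotient is (216*cos(6*s))/(24); substituting s = 0 gives 9.

9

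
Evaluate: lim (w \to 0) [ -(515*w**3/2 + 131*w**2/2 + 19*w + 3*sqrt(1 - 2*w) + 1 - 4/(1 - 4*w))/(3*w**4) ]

Substitution gives 0/0; apply L'Hôpital's rule 4 times.
After differentiating numerator and denominator 4 times the quotient is (24576/(4*w - 1)^5 - 45/(1 - 2*w)^(7/2))/(-72); at w = 0 this is 8207/24.

8207/24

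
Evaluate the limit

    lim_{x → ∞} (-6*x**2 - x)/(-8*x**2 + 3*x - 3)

Numerator and denominator both have degree 2.
Dividing every term by x^2, all lower-order terms vanish and the limit is the ratio of leading coefficients, -6/(-8) = 3/4.

3/4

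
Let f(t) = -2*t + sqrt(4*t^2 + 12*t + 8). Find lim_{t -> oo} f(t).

An ∞ − ∞ form. Rationalising with the conjugate, the difference becomes (12t + 8) / (√(4*t^2 + 12*t + 8) + 2t).
For large t the denominator behaves like 2·2t, so the quotient tends to 12/4 = 3.

3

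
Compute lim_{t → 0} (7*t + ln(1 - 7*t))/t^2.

Direct substitution gives 0/0.
Apply L'Hôpital: lim (7 - 7/(1 - 7*t))/(2*t), still 0/0.
After 2 applications of L'Hôpital's rule the quotient is (-49/(1 - 7*t)^2)/(2); substituting t = 0 gives -49/2.

-49/2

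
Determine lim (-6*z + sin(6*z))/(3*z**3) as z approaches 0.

-12

Direct substitution gives 0/0.
Apply L'Hôpital: lim (6*cos(6*z) - 6)/(9*z^2), still 0/0.
Apply L'Hôpital: lim (-36*sin(6*z))/(18*z), still 0/0.
After 3 applications of L'Hôpital's rule the quotient is (-216*cos(6*z))/(18); substituting z = 0 gives -12.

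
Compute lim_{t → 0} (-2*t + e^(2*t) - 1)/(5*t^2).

Direct substitution gives 0/0.
Apply L'Hôpital: lim (2*e^(2*t) - 2)/(10*t), still 0/0.
After 2 applications of L'Hôpital's rule the quotient is (4*e^(2*t))/(10); substituting t = 0 gives 2/5.

2/5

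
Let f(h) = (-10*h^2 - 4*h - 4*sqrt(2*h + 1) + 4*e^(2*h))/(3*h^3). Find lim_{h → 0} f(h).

10/9

Substitution gives 0/0 (the numerator vanishes to order 3).
Expand each term to order h^3: the coefficient of h^3 in -4·√(1 + 2h) is -2 and in 4·e^(2h) is 16/3.
Lower-order terms cancel with the polynomial part, so the numerator is (10/3)·h^3 + o(h^3), and the limit is (10/3)/(3) = 10/9.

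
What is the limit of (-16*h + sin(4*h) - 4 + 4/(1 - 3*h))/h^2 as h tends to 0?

Substitution gives 0/0 (the numerator vanishes to order 2).
Expand each term to order h^2: the coefficient of h^2 in sin(4h) is 0 and in 4·1/(1 - 3h) is 36.
Lower-order terms cancel with the polynomial part, so the numerator is (36)·h^2 + o(h^2), and the limit is (36)/(1) = 36.

36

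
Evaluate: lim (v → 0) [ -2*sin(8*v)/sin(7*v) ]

-16/7

Substitution gives 0/0.
Divide numerator and denominator by v: sin(8v)/v → 8 and sin(7v)/v → 7, so the limit is -2·8/7 = -16/7.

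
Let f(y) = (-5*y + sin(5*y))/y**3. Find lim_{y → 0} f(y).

Direct substitution gives 0/0.
Apply L'Hôpital: lim (5*cos(5*y) - 5)/(3*y^2), still 0/0.
Apply L'Hôpital: lim (-25*sin(5*y))/(6*y), still 0/0.
After 3 applications of L'Hôpital's rule the quotient is (-125*cos(5*y))/(6); substituting y = 0 gives -125/6.

-125/6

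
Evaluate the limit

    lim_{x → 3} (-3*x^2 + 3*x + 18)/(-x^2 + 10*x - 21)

At x = 3 both the top and bottom vanish — a removable singularity. Factoring out (x - 3) from each leaves (-3*x - 6)/(7 - x), which at x = 3 equals -15/4.

-15/4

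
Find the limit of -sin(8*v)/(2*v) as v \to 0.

Substitution gives 0/0.
Write it as (8/(-2))·sin(8v)/(8v); since sin(u)/u → 1, the limit is -4.

-4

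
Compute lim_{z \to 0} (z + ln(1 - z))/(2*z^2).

Direct substitution gives 0/0.
Apply L'Hôpital: lim (1 - 1/(1 - z))/(4*z), still 0/0.
After 2 applications of L'Hôpital's rule the quotient is (-1/(1 - z)^2)/(4); substituting z = 0 gives -1/4.

-1/4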